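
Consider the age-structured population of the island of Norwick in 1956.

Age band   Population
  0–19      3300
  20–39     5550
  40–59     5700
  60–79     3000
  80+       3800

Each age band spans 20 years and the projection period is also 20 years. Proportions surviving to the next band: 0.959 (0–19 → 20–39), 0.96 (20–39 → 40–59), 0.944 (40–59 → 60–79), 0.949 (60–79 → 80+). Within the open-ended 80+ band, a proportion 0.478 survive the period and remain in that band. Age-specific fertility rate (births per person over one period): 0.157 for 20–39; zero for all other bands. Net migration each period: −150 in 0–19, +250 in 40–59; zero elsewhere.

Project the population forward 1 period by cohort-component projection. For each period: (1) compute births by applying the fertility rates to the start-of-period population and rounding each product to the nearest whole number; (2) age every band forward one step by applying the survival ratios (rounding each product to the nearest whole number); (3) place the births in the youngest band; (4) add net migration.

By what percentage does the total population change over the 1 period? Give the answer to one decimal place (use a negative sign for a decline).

Let band 1 be 0–19 through band 5 = 80+.
Period 1.
Births: 5550 × 0.157 = 871
Band 2: 3300 × 0.959 = 3165
Band 3: 5550 × 0.96 = 5328
Band 4: 5700 × 0.944 = 5381
Band 5: 3000 × 0.949 + 3800 × 0.478 = 2847 + 1816 = 4663
Net migration: Band 1 − 150 → 721; Band 3 + 250 → 5578
→ [721, 3165, 5578, 5381, 4663]
Total: 21350 → 19508; change = -1842; percentage change = -8.6%

-8.6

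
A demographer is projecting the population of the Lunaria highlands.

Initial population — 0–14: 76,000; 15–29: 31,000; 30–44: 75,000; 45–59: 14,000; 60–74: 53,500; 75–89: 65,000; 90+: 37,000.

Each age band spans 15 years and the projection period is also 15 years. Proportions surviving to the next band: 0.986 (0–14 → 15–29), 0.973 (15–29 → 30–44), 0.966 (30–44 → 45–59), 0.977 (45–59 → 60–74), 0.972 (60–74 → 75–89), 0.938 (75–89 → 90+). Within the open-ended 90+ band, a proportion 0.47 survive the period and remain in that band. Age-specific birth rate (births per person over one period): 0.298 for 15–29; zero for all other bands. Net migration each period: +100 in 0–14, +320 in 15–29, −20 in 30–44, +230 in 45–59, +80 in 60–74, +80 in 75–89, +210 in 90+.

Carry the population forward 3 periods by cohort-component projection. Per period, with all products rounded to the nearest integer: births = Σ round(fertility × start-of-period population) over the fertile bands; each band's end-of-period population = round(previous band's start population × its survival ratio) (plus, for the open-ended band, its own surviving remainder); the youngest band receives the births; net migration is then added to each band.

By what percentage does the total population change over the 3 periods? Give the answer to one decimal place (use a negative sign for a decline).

-26.9

(Bands numbered youngest = 1 to oldest = 7.)
Period 1:
Births: 31000 * 0.298 = 9238
Band 2: 76000 * 0.986 = 74936
Band 3: 31000 * 0.973 = 30163
Band 4: 75000 * 0.966 = 72450
Band 5: 14000 * 0.977 = 13678
Band 6: 53500 * 0.972 = 52002
Band 7: 65000 * 0.938 + 37000 * 0.47 = 60970 + 17390 = 78360
Net migration: Band 1 + 100 → 9338; Band 2 + 320 → 75256; Band 3 − 20 → 30143; Band 4 + 230 → 72680; Band 5 + 80 → 13758; Band 6 + 80 → 52082; Band 7 + 210 → 78570
Giving 9338 / 75256 / 30143 / 72680 / 13758 / 52082 / 78570.
Period 2:
Births: 75256 * 0.298 = 22426
Band 2: 9338 * 0.986 = 9207
Band 3: 75256 * 0.973 = 73224
Band 4: 30143 * 0.966 = 29118
Band 5: 72680 * 0.977 = 71008
Band 6: 13758 * 0.972 = 13373
Band 7: 52082 * 0.938 + 78570 * 0.47 = 48853 + 36928 = 85781
Net migration: Band 1 + 100 → 22526; Band 2 + 320 → 9527; Band 3 − 20 → 73204; Band 4 + 230 → 29348; Band 5 + 80 → 71088; Band 6 + 80 → 13453; Band 7 + 210 → 85991
Giving 22526 / 9527 / 73204 / 29348 / 71088 / 13453 / 85991.
Period 3:
Births: 9527 * 0.298 = 2839
Band 2: 22526 * 0.986 = 22211
Band 3: 9527 * 0.973 = 9270
Band 4: 73204 * 0.966 = 70715
Band 5: 29348 * 0.977 = 28673
Band 6: 71088 * 0.972 = 69098
Band 7: 13453 * 0.938 + 85991 * 0.47 = 12619 + 40416 = 53035
Net migration: Band 1 + 100 → 2939; Band 2 + 320 → 22531; Band 3 − 20 → 9250; Band 4 + 230 → 70945; Band 5 + 80 → 28753; Band 6 + 80 → 69178; Band 7 + 210 → 53245
Giving 2939 / 22531 / 9250 / 70945 / 28753 / 69178 / 53245.
Total: 351500 → 256841; change = -94659; percentage change = -26.9%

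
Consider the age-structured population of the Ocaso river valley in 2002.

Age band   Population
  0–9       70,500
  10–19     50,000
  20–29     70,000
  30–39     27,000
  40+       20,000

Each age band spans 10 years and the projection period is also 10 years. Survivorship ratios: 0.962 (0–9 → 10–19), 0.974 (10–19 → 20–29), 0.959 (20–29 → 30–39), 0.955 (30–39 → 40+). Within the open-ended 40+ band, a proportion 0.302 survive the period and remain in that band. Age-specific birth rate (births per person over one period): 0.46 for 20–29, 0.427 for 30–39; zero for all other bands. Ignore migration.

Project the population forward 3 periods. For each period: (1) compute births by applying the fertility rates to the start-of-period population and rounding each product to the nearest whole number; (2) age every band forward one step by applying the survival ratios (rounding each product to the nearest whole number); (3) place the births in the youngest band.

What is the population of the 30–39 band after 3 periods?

Let band 1 be 0–9 through band 5 = 40+.
After projecting period 1:
Births: 70000 * 0.46 = 32200, 27000 * 0.427 = 11529 ⇒ total 43729
Band 2: 70500 * 0.962 = 67821
Band 3: 50000 * 0.974 = 48700
Band 4: 70000 * 0.959 = 67130
Band 5: 27000 * 0.955 + 20000 * 0.302 = 25785 + 6040 = 31825
→ [43729, 67821, 48700, 67130, 31825]
After projecting period 2:
Births: 48700 * 0.46 = 22402, 67130 * 0.427 = 28665 ⇒ total 51067
Band 2: 43729 * 0.962 = 42067
Band 3: 67821 * 0.974 = 66058
Band 4: 48700 * 0.959 = 46703
Band 5: 67130 * 0.955 + 31825 * 0.302 = 64109 + 9611 = 73720
→ [51067, 42067, 66058, 46703, 73720]
After projecting period 3:
Births: 66058 * 0.46 = 30387, 46703 * 0.427 = 19942 ⇒ total 50329
Band 2: 51067 * 0.962 = 49126
Band 3: 42067 * 0.974 = 40973
Band 4: 66058 * 0.959 = 63350
Band 5: 46703 * 0.955 + 73720 * 0.302 = 44601 + 22263 = 66864
→ [50329, 49126, 40973, 63350, 66864]

63350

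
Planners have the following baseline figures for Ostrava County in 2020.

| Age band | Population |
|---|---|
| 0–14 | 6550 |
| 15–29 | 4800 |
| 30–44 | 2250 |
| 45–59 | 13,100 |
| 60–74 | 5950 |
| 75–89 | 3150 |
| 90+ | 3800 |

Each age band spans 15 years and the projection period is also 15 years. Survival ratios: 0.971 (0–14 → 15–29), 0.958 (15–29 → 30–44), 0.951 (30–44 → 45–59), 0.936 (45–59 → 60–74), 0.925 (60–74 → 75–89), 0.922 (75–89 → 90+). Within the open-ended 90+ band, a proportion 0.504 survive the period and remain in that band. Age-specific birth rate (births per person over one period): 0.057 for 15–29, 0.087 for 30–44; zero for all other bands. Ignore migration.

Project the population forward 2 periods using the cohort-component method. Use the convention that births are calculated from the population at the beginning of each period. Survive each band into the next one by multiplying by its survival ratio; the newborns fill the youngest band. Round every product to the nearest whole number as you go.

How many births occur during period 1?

(Groups numbered youngest = 1 to oldest = 7.)
[period 1]
Births: 4800 * 0.057 = 274  |  2250 * 0.087 = 196 ⇒ total 470
Group 2: 6550 * 0.971 = 6360
Group 3: 4800 * 0.958 = 4598
Group 4: 2250 * 0.951 = 2140
Group 5: 13100 * 0.936 = 12262
Group 6: 5950 * 0.925 = 5504
Group 7: 3150 * 0.922 + 3800 * 0.504 = 2904 + 1915 = 4819
→ [470, 6360, 4598, 2140, 12262, 5504, 4819]

470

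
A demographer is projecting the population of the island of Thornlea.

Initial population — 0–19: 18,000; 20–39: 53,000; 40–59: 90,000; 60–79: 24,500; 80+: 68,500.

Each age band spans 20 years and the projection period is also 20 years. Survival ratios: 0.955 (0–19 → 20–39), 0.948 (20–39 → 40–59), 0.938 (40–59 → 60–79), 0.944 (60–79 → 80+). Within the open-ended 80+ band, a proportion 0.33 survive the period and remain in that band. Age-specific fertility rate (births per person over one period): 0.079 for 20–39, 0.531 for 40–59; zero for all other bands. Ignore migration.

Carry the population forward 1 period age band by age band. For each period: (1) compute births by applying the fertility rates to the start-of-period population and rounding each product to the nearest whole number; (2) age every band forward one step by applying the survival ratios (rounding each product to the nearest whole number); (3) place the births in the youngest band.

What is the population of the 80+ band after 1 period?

Numbering the groups 1..5 from youngest to oldest:
Period 1:
Births: 53000 × 0.079 = 4187 ; 90000 × 0.531 = 47790 → total 51977
Group 2: 18000 × 0.955 = 17190
Group 3: 53000 × 0.948 = 50244
Group 4: 90000 × 0.938 = 84420
Group 5: 24500 × 0.944 + 68500 × 0.33 = 23128 + 22605 = 45733
→ [51977, 17190, 50244, 84420, 45733]

45733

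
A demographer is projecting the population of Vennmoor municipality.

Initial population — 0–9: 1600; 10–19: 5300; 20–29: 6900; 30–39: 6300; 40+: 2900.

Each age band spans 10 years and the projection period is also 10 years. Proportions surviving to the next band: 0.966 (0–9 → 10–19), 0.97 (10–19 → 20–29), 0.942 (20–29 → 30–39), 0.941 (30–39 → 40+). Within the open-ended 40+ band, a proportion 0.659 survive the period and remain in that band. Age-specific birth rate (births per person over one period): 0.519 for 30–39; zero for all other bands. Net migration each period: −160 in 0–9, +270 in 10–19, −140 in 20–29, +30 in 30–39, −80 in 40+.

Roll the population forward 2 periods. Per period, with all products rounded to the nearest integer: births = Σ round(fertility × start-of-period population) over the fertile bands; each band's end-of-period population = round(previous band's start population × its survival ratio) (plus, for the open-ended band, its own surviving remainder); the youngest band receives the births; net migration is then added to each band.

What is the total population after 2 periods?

24044

Call the bands 1 to 5, youngest first.
Period 1.
Births: 6300 * 0.519 = 3270
Band 2: 1600 * 0.966 = 1546
Band 3: 5300 * 0.97 = 5141
Band 4: 6900 * 0.942 = 6500
Band 5: 6300 * 0.941 + 2900 * 0.659 = 5928 + 1911 = 7839
Net migration: Band 1 − 160 → 3110; Band 2 + 270 → 1816; Band 3 − 140 → 5001; Band 4 + 30 → 6530; Band 5 − 80 → 7759
End of period: [3110, 1816, 5001, 6530, 7759]
Period 2.
Births: 6530 * 0.519 = 3389
Band 2: 3110 * 0.966 = 3004
Band 3: 1816 * 0.97 = 1762
Band 4: 5001 * 0.942 = 4711
Band 5: 6530 * 0.941 + 7759 * 0.659 = 6145 + 5113 = 11258
Net migration: Band 1 − 160 → 3229; Band 2 + 270 → 3274; Band 3 − 140 → 1622; Band 4 + 30 → 4741; Band 5 − 80 → 11178
End of period: [3229, 3274, 1622, 4741, 11178]
Total after period 2: 3229 + 3274 + 1622 + 4741 + 11178 = 24044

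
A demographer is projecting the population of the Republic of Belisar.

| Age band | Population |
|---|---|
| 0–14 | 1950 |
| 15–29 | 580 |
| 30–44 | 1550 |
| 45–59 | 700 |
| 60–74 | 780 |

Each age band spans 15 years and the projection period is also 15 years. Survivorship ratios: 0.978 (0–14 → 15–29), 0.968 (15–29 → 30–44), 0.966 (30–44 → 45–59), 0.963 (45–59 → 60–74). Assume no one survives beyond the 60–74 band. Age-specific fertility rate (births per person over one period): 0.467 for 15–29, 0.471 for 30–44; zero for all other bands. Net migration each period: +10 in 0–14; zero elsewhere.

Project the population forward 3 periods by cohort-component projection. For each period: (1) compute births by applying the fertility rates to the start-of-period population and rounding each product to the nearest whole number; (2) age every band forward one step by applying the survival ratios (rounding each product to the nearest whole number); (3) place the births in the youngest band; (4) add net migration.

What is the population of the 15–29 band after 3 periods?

1139

— Period 1 —
Births: 580 * 0.467 = 271  |  1550 * 0.471 = 730 — total 1001
15–29: 1950 * 0.978 = 1907
30–44: 580 * 0.968 = 561
45–59: 1550 * 0.966 = 1497
60–74: 700 * 0.963 = 674
Net migration: 0–14 + 10 → 1011
Giving 1011 / 1907 / 561 / 1497 / 674.
— Period 2 —
Births: 1907 * 0.467 = 891  |  561 * 0.471 = 264 — total 1155
15–29: 1011 * 0.978 = 989
30–44: 1907 * 0.968 = 1846
45–59: 561 * 0.966 = 542
60–74: 1497 * 0.963 = 1442
Net migration: 0–14 + 10 → 1165
Giving 1165 / 989 / 1846 / 542 / 1442.
— Period 3 —
Births: 989 * 0.467 = 462  |  1846 * 0.471 = 869 — total 1331
15–29: 1165 * 0.978 = 1139
30–44: 989 * 0.968 = 957
45–59: 1846 * 0.966 = 1783
60–74: 542 * 0.963 = 522
Net migration: 0–14 + 10 → 1341
Giving 1341 / 1139 / 957 / 1783 / 522.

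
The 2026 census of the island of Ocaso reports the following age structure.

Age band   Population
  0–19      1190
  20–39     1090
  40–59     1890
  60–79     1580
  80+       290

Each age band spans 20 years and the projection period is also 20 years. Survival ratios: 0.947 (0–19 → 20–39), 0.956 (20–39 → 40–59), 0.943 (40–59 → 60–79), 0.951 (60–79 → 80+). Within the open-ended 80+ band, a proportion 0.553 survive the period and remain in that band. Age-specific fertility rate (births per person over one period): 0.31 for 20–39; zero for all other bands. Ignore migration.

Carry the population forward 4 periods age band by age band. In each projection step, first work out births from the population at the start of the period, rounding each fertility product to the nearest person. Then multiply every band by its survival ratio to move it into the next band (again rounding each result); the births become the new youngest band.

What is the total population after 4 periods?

(Groups numbered youngest = 1 to oldest = 5.)
Period 1.
Births: 1090 × 0.31 = 338
Group 2: 1190 × 0.947 = 1127
Group 3: 1090 × 0.956 = 1042
Group 4: 1890 × 0.943 = 1782
Group 5: 1580 × 0.951 + 290 × 0.553 = 1503 + 160 = 1663
→ [338, 1127, 1042, 1782, 1663]
Period 2.
Births: 1127 × 0.31 = 349
Group 2: 338 × 0.947 = 320
Group 3: 1127 × 0.956 = 1077
Group 4: 1042 × 0.943 = 983
Group 5: 1782 × 0.951 + 1663 × 0.553 = 1695 + 920 = 2615
→ [349, 320, 1077, 983, 2615]
Period 3.
Births: 320 × 0.31 = 99
Group 2: 349 × 0.947 = 331
Group 3: 320 × 0.956 = 306
Group 4: 1077 × 0.943 = 1016
Group 5: 983 × 0.951 + 2615 × 0.553 = 935 + 1446 = 2381
→ [99, 331, 306, 1016, 2381]
Period 4.
Births: 331 × 0.31 = 103
Group 2: 99 × 0.947 = 94
Group 3: 331 × 0.956 = 316
Group 4: 306 × 0.943 = 289
Group 5: 1016 × 0.951 + 2381 × 0.553 = 966 + 1317 = 2283
→ [103, 94, 316, 289, 2283]
Total after period 4: 103 + 94 + 316 + 289 + 2283 = 3085

3085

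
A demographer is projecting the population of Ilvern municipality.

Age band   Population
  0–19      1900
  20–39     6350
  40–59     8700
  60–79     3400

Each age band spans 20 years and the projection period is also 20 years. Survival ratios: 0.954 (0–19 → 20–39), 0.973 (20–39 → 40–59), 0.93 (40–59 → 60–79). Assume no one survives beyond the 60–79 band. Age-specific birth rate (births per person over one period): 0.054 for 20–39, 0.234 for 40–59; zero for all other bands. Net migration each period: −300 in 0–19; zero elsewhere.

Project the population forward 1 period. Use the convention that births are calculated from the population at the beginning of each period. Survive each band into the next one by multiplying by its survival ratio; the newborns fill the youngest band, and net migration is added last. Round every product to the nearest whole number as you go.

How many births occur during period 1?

[period 1]
Births: 6350 × 0.054 = 343  |  8700 × 0.234 = 2036 → 2379
20–39: 1900 × 0.954 = 1813
40–59: 6350 × 0.973 = 6179
60–79: 8700 × 0.93 = 8091
Net migration: 0–19 − 300 → 2079
Population now: 0–19=2079, 20–39=1813, 40–59=6179, 60–79=8091

2379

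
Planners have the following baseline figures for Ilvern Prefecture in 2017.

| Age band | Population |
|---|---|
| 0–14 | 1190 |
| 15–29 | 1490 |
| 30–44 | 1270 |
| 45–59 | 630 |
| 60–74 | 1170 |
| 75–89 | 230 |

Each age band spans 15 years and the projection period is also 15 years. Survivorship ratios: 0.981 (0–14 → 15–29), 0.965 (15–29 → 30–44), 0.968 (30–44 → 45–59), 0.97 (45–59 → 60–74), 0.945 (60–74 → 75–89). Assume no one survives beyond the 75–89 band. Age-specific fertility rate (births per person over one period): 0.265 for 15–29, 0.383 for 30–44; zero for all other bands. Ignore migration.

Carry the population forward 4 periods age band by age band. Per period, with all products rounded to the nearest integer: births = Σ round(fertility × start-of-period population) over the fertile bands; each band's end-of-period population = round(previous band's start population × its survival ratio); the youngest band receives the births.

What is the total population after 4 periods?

5144

(Groups numbered youngest = 1 to oldest = 6.)
— Period 1 —
Births: 1490 × 0.265 = 395 ; 1270 × 0.383 = 486 ⇒ total 881
Group 2: 1190 × 0.981 = 1167
Group 3: 1490 × 0.965 = 1438
Group 4: 1270 × 0.968 = 1229
Group 5: 630 × 0.97 = 611
Group 6: 1170 × 0.945 = 1106
End of period: [881, 1167, 1438, 1229, 611, 1106]
— Period 2 —
Births: 1167 × 0.265 = 309 ; 1438 × 0.383 = 551 ⇒ total 860
Group 2: 881 × 0.981 = 864
Group 3: 1167 × 0.965 = 1126
Group 4: 1438 × 0.968 = 1392
Group 5: 1229 × 0.97 = 1192
Group 6: 611 × 0.945 = 577
End of period: [860, 864, 1126, 1392, 1192, 577]
— Period 3 —
Births: 864 × 0.265 = 229 ; 1126 × 0.383 = 431 ⇒ total 660
Group 2: 860 × 0.981 = 844
Group 3: 864 × 0.965 = 834
Group 4: 1126 × 0.968 = 1090
Group 5: 1392 × 0.97 = 1350
Group 6: 1192 × 0.945 = 1126
End of period: [660, 844, 834, 1090, 1350, 1126]
— Period 4 —
Births: 844 × 0.265 = 224 ; 834 × 0.383 = 319 ⇒ total 543
Group 2: 660 × 0.981 = 647
Group 3: 844 × 0.965 = 814
Group 4: 834 × 0.968 = 807
Group 5: 1090 × 0.97 = 1057
Group 6: 1350 × 0.945 = 1276
End of period: [543, 647, 814, 807, 1057, 1276]
Total after period 4: 543 + 647 + 814 + 807 + 1057 + 1276 = 5144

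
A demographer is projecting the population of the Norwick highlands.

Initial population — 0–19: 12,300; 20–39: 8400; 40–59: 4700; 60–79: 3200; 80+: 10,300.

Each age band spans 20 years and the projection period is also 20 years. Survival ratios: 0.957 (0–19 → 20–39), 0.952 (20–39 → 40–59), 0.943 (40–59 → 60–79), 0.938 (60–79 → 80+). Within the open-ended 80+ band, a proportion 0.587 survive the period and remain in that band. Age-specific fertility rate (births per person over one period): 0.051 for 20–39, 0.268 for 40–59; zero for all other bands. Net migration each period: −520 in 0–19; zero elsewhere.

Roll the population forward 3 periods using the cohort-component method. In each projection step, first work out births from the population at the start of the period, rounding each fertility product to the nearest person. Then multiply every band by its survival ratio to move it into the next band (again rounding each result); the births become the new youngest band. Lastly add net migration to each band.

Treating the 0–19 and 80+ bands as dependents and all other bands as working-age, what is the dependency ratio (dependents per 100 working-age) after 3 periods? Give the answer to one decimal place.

110.3

Let group 1 be 0–19 through group 5 = 80+.
[period 1]
Births: 8400 × 0.051 = 428  |  4700 × 0.268 = 1260 → total 1688
Group 2: 12300 × 0.957 = 11771
Group 3: 8400 × 0.952 = 7997
Group 4: 4700 × 0.943 = 4432
Group 5: 3200 × 0.938 + 10300 × 0.587 = 3002 + 6046 = 9048
Net migration: Group 1 − 520 → 1168
Population now: 0–19=1168, 20–39=11771, 40–59=7997, 60–79=4432, 80+=9048
[period 2]
Births: 11771 × 0.051 = 600  |  7997 × 0.268 = 2143 → total 2743
Group 2: 1168 × 0.957 = 1118
Group 3: 11771 × 0.952 = 11206
Group 4: 7997 × 0.943 = 7541
Group 5: 4432 × 0.938 + 9048 × 0.587 = 4157 + 5311 = 9468
Net migration: Group 1 − 520 → 2223
Population now: 0–19=2223, 20–39=1118, 40–59=11206, 60–79=7541, 80+=9468
[period 3]
Births: 1118 × 0.051 = 57  |  11206 × 0.268 = 3003 → total 3060
Group 2: 2223 × 0.957 = 2127
Group 3: 1118 × 0.952 = 1064
Group 4: 11206 × 0.943 = 10567
Group 5: 7541 × 0.938 + 9468 × 0.587 = 7073 + 5558 = 12631
Net migration: Group 1 − 520 → 2540
Population now: 0–19=2540, 20–39=2127, 40–59=1064, 60–79=10567, 80+=12631
Dependents (band 0–19 + band 80+) = 2540 + 12631 = 15171; working-age = 13758; ratio = 15171/13758 × 100 = 110.3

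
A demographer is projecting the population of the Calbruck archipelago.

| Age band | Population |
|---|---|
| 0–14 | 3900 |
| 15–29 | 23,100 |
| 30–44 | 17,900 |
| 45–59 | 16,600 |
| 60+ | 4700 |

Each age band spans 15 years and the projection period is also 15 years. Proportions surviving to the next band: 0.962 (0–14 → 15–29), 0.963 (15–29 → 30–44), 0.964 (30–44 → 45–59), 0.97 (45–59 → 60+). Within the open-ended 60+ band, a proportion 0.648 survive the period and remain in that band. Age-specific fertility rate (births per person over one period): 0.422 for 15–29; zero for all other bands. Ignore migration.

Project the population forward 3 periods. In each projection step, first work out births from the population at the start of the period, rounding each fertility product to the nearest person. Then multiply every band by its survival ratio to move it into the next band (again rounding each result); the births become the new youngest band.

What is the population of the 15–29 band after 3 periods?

After projecting period 1:
Births: 23100 * 0.422 = 9748
15–29: 3900 * 0.962 = 3752
30–44: 23100 * 0.963 = 22245
45–59: 17900 * 0.964 = 17256
60+: 16600 * 0.97 + 4700 * 0.648 = 16102 + 3046 = 19148
→ [9748, 3752, 22245, 17256, 19148]
After projecting period 2:
Births: 3752 * 0.422 = 1583
15–29: 9748 * 0.962 = 9378
30–44: 3752 * 0.963 = 3613
45–59: 22245 * 0.964 = 21444
60+: 17256 * 0.97 + 19148 * 0.648 = 16738 + 12408 = 29146
→ [1583, 9378, 3613, 21444, 29146]
After projecting period 3:
Births: 9378 * 0.422 = 3958
15–29: 1583 * 0.962 = 1523
30–44: 9378 * 0.963 = 9031
45–59: 3613 * 0.964 = 3483
60+: 21444 * 0.97 + 29146 * 0.648 = 20801 + 18887 = 39688
→ [3958, 1523, 9031, 3483, 39688]

1523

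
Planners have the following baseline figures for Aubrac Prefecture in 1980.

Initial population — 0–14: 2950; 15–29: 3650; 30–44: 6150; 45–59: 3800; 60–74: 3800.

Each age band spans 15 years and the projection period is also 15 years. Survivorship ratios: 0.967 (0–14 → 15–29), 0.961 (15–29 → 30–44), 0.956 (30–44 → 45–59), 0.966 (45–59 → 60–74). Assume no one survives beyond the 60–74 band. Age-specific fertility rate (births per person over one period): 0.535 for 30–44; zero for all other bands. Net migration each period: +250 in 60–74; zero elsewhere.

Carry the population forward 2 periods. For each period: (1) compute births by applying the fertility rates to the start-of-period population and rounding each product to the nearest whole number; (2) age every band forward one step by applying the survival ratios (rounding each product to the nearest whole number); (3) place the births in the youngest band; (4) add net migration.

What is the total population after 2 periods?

Numbering the groups 1..5 from youngest to oldest:
Period 1:
Births: 6150 × 0.535 = 3290
Group 2: 2950 × 0.967 = 2853
Group 3: 3650 × 0.961 = 3508
Group 4: 6150 × 0.956 = 5879
Group 5: 3800 × 0.966 = 3671
Net migration: Group 5 + 250 → 3921
Giving 3290 / 2853 / 3508 / 5879 / 3921.
Period 2:
Births: 3508 × 0.535 = 1877
Group 2: 3290 × 0.967 = 3181
Group 3: 2853 × 0.961 = 2742
Group 4: 3508 × 0.956 = 3354
Group 5: 5879 × 0.966 = 5679
Net migration: Group 5 + 250 → 5929
Giving 1877 / 3181 / 2742 / 3354 / 5929.
Total after period 2: 1877 + 3181 + 2742 + 3354 + 5929 = 17083

17083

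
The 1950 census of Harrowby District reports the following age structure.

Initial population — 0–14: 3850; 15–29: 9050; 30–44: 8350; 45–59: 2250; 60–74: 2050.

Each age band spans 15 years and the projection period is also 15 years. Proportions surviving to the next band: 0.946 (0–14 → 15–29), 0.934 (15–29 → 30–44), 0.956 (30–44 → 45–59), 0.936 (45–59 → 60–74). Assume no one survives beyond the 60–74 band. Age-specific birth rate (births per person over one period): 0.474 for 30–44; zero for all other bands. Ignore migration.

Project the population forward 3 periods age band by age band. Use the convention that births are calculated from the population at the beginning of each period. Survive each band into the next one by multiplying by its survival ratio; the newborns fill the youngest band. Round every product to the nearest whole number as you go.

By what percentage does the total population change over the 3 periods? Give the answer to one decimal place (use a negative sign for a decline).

-22.8

Period 1.
Births: 8350 * 0.474 = 3958
15–29: 3850 * 0.946 = 3642
30–44: 9050 * 0.934 = 8453
45–59: 8350 * 0.956 = 7983
60–74: 2250 * 0.936 = 2106
Giving 3958 / 3642 / 8453 / 7983 / 2106.
Period 2.
Births: 8453 * 0.474 = 4007
15–29: 3958 * 0.946 = 3744
30–44: 3642 * 0.934 = 3402
45–59: 8453 * 0.956 = 8081
60–74: 7983 * 0.936 = 7472
Giving 4007 / 3744 / 3402 / 8081 / 7472.
Period 3.
Births: 3402 * 0.474 = 1613
15–29: 4007 * 0.946 = 3791
30–44: 3744 * 0.934 = 3497
45–59: 3402 * 0.956 = 3252
60–74: 8081 * 0.936 = 7564
Giving 1613 / 3791 / 3497 / 3252 / 7564.
Total: 25550 → 19717; change = -5833; percentage change = -22.8%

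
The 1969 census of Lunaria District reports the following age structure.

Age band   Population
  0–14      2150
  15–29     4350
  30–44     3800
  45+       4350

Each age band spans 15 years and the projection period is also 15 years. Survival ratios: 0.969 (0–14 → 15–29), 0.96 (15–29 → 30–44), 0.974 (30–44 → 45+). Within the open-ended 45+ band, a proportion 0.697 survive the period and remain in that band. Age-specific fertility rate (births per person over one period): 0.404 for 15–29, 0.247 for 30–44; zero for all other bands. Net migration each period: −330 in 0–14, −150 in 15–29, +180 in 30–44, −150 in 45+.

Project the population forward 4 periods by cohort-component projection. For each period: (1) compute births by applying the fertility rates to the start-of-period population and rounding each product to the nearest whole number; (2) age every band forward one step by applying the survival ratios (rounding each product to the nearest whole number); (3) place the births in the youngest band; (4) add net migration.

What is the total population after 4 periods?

(Bands numbered youngest = 1 to oldest = 4.)
Period 1:
Births: 4350 * 0.404 = 1757, 3800 * 0.247 = 939 → total 2696
Band 2: 2150 * 0.969 = 2083
Band 3: 4350 * 0.96 = 4176
Band 4: 3800 * 0.974 + 4350 * 0.697 = 3701 + 3032 = 6733
Net migration: Band 1 − 330 → 2366; Band 2 − 150 → 1933; Band 3 + 180 → 4356; Band 4 − 150 → 6583
Population now: 0–14=2366, 15–29=1933, 30–44=4356, 45+=6583
Period 2:
Births: 1933 * 0.404 = 781, 4356 * 0.247 = 1076 → total 1857
Band 2: 2366 * 0.969 = 2293
Band 3: 1933 * 0.96 = 1856
Band 4: 4356 * 0.974 + 6583 * 0.697 = 4243 + 4588 = 8831
Net migration: Band 1 − 330 → 1527; Band 2 − 150 → 2143; Band 3 + 180 → 2036; Band 4 − 150 → 8681
Population now: 0–14=1527, 15–29=2143, 30–44=2036, 45+=8681
Period 3:
Births: 2143 * 0.404 = 866, 2036 * 0.247 = 503 → total 1369
Band 2: 1527 * 0.969 = 1480
Band 3: 2143 * 0.96 = 2057
Band 4: 2036 * 0.974 + 8681 * 0.697 = 1983 + 6051 = 8034
Net migration: Band 1 − 330 → 1039; Band 2 − 150 → 1330; Band 3 + 180 → 2237; Band 4 − 150 → 7884
Population now: 0–14=1039, 15–29=1330, 30–44=2237, 45+=7884
Period 4:
Births: 1330 * 0.404 = 537, 2237 * 0.247 = 553 → total 1090
Band 2: 1039 * 0.969 = 1007
Band 3: 1330 * 0.96 = 1277
Band 4: 2237 * 0.974 + 7884 * 0.697 = 2179 + 5495 = 7674
Net migration: Band 1 − 330 → 760; Band 2 − 150 → 857; Band 3 + 180 → 1457; Band 4 − 150 → 7524
Population now: 0–14=760, 15–29=857, 30–44=1457, 45+=7524
Total after period 4: 760 + 857 + 1457 + 7524 = 10598

10598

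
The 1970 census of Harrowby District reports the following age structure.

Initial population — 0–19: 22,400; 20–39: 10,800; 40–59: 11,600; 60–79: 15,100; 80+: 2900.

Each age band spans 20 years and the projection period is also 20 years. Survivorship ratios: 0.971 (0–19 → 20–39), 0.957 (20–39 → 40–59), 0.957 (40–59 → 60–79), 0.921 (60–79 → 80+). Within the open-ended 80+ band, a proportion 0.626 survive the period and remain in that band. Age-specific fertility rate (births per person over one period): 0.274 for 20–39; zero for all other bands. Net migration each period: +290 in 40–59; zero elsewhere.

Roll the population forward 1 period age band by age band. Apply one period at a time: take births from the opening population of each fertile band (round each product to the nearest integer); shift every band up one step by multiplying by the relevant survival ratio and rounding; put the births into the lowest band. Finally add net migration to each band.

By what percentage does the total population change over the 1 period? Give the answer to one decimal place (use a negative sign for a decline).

-1.0

Call the groups 1 to 5, youngest first.
After projecting period 1:
Births: 10800 * 0.274 = 2959
Group 2: 22400 * 0.971 = 21750
Group 3: 10800 * 0.957 = 10336
Group 4: 11600 * 0.957 = 11101
Group 5: 15100 * 0.921 + 2900 * 0.626 = 13907 + 1815 = 15722
Net migration: Group 3 + 290 → 10626
Giving 2959 / 21750 / 10626 / 11101 / 15722.
Total: 62800 → 62158; change = -642; percentage change = -1.0%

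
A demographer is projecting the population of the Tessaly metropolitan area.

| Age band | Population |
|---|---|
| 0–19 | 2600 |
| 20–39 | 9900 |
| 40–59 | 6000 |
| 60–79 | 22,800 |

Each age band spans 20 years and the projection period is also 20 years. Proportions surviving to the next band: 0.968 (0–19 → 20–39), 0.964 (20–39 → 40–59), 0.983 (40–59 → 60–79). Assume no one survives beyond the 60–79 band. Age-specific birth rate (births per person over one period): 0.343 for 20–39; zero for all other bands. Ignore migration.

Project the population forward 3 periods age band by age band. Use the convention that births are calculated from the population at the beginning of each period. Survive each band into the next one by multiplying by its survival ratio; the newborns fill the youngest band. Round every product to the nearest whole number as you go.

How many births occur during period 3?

1127

(Bands numbered youngest = 1 to oldest = 4.)
Period 1.
Births: 9900 × 0.343 = 3396
Band 2: 2600 × 0.968 = 2517
Band 3: 9900 × 0.964 = 9544
Band 4: 6000 × 0.983 = 5898
Giving 3396 / 2517 / 9544 / 5898.
Period 2.
Births: 2517 × 0.343 = 863
Band 2: 3396 × 0.968 = 3287
Band 3: 2517 × 0.964 = 2426
Band 4: 9544 × 0.983 = 9382
Giving 863 / 3287 / 2426 / 9382.
Period 3.
Births: 3287 × 0.343 = 1127
Band 2: 863 × 0.968 = 835
Band 3: 3287 × 0.964 = 3169
Band 4: 2426 × 0.983 = 2385
Giving 1127 / 835 / 3169 / 2385.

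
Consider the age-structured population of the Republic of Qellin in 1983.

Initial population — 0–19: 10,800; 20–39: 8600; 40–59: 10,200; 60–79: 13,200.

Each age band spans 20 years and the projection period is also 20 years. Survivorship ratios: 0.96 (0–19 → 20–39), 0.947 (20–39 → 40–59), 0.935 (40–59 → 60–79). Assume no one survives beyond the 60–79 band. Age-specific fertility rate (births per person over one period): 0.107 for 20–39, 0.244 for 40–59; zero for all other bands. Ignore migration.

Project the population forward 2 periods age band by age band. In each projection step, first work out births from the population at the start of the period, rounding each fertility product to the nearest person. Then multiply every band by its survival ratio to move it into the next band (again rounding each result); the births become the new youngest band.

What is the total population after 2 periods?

23802

Period 1.
Births: 8600 × 0.107 = 920 ; 10200 × 0.244 = 2489 — total 3409
20–39: 10800 × 0.96 = 10368
40–59: 8600 × 0.947 = 8144
60–79: 10200 × 0.935 = 9537
→ [3409, 10368, 8144, 9537]
Period 2.
Births: 10368 × 0.107 = 1109 ; 8144 × 0.244 = 1987 — total 3096
20–39: 3409 × 0.96 = 3273
40–59: 10368 × 0.947 = 9818
60–79: 8144 × 0.935 = 7615
→ [3096, 3273, 9818, 7615]
Total after period 2: 3096 + 3273 + 9818 + 7615 = 23802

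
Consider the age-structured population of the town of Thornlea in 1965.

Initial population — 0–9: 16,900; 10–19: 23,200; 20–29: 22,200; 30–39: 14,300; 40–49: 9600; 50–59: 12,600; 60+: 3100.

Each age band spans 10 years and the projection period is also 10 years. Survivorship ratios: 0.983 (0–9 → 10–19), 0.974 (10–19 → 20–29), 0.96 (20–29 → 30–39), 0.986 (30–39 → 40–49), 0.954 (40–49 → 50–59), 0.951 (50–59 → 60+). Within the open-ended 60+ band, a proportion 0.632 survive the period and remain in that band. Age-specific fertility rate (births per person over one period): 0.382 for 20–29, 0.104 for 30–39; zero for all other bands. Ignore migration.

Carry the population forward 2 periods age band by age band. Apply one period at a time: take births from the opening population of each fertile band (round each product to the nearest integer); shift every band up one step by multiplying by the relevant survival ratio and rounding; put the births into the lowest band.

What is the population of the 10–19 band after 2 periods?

9798

Call the groups 1 to 7, youngest first.
Period 1.
Births: 22200 × 0.382 = 8480  |  14300 × 0.104 = 1487 → total 9967
Group 2: 16900 × 0.983 = 16613
Group 3: 23200 × 0.974 = 22597
Group 4: 22200 × 0.96 = 21312
Group 5: 14300 × 0.986 = 14100
Group 6: 9600 × 0.954 = 9158
Group 7: 12600 × 0.951 + 3100 × 0.632 = 11983 + 1959 = 13942
End of period: [9967, 16613, 22597, 21312, 14100, 9158, 13942]
Period 2.
Births: 22597 × 0.382 = 8632  |  21312 × 0.104 = 2216 → total 10848
Group 2: 9967 × 0.983 = 9798
Group 3: 16613 × 0.974 = 16181
Group 4: 22597 × 0.96 = 21693
Group 5: 21312 × 0.986 = 21014
Group 6: 14100 × 0.954 = 13451
Group 7: 9158 × 0.951 + 13942 × 0.632 = 8709 + 8811 = 17520
End of period: [10848, 9798, 16181, 21693, 21014, 13451, 17520]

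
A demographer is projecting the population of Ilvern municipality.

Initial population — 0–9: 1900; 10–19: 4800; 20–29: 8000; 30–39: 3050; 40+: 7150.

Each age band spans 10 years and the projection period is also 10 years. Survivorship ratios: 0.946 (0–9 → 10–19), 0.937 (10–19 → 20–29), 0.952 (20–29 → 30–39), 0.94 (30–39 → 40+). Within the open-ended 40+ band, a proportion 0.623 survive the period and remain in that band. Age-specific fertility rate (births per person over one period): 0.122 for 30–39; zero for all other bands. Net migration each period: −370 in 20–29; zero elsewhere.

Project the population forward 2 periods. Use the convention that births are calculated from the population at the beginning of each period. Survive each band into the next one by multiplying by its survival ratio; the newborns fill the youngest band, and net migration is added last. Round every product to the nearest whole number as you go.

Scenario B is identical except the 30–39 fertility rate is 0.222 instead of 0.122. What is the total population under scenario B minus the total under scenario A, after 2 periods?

(Groups numbered youngest = 1 to oldest = 5.)
After projecting period 1:
Births: 3050 * 0.122 = 372
Group 2: 1900 * 0.946 = 1797
Group 3: 4800 * 0.937 = 4498
Group 4: 8000 * 0.952 = 7616
Group 5: 3050 * 0.94 + 7150 * 0.623 = 2867 + 4454 = 7321
Net migration: Group 3 − 370 → 4128
Giving 372 / 1797 / 4128 / 7616 / 7321.
After projecting period 2:
Births: 7616 * 0.122 = 929
Group 2: 372 * 0.946 = 352
Group 3: 1797 * 0.937 = 1684
Group 4: 4128 * 0.952 = 3930
Group 5: 7616 * 0.94 + 7321 * 0.623 = 7159 + 4561 = 11720
Net migration: Group 3 − 370 → 1314
Giving 929 / 352 / 1314 / 3930 / 11720.
Scenario A total after 2 periods: 18245
Scenario B projection —
After projecting period 1:
Births: 3050 * 0.222 = 677
Group 2: 1900 * 0.946 = 1797
Group 3: 4800 * 0.937 = 4498
Group 4: 8000 * 0.952 = 7616
Group 5: 3050 * 0.94 + 7150 * 0.623 = 2867 + 4454 = 7321
Net migration: Group 3 − 370 → 4128
Giving 677 / 1797 / 4128 / 7616 / 7321.
After projecting period 2:
Births: 7616 * 0.222 = 1691
Group 2: 677 * 0.946 = 640
Group 3: 1797 * 0.937 = 1684
Group 4: 4128 * 0.952 = 3930
Group 5: 7616 * 0.94 + 7321 * 0.623 = 7159 + 4561 = 11720
Net migration: Group 3 − 370 → 1314
Giving 1691 / 640 / 1314 / 3930 / 11720.
Scenario B total after 2 periods: 19295
Difference B − A = 19295 − 18245 = 1050

1050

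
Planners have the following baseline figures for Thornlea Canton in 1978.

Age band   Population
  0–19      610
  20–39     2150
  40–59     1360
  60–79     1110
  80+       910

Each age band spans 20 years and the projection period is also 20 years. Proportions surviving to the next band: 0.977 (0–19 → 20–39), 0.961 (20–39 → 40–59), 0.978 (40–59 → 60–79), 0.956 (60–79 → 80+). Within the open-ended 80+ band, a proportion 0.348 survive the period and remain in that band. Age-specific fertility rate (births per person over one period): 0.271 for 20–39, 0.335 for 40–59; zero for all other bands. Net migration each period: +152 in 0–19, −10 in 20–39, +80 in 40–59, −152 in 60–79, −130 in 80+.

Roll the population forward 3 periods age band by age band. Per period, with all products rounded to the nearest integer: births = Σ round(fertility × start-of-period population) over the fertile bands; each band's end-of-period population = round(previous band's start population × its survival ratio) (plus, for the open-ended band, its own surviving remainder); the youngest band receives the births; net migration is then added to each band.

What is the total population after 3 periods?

5571

Period 1:
Births: 2150 * 0.271 = 583  |  1360 * 0.335 = 456 → total 1039
20–39: 610 * 0.977 = 596
40–59: 2150 * 0.961 = 2066
60–79: 1360 * 0.978 = 1330
80+: 1110 * 0.956 + 910 * 0.348 = 1061 + 317 = 1378
Net migration: 0–19 + 152 → 1191; 20–39 − 10 → 586; 40–59 + 80 → 2146; 60–79 − 152 → 1178; 80+ − 130 → 1248
Giving 1191 / 586 / 2146 / 1178 / 1248.
Period 2:
Births: 586 * 0.271 = 159  |  2146 * 0.335 = 719 → total 878
20–39: 1191 * 0.977 = 1164
40–59: 586 * 0.961 = 563
60–79: 2146 * 0.978 = 2099
80+: 1178 * 0.956 + 1248 * 0.348 = 1126 + 434 = 1560
Net migration: 0–19 + 152 → 1030; 20–39 − 10 → 1154; 40–59 + 80 → 643; 60–79 − 152 → 1947; 80+ − 130 → 1430
Giving 1030 / 1154 / 643 / 1947 / 1430.
Period 3:
Births: 1154 * 0.271 = 313  |  643 * 0.335 = 215 → total 528
20–39: 1030 * 0.977 = 1006
40–59: 1154 * 0.961 = 1109
60–79: 643 * 0.978 = 629
80+: 1947 * 0.956 + 1430 * 0.348 = 1861 + 498 = 2359
Net migration: 0–19 + 152 → 680; 20–39 − 10 → 996; 40–59 + 80 → 1189; 60–79 − 152 → 477; 80+ − 130 → 2229
Giving 680 / 996 / 1189 / 477 / 2229.
Total after period 3: 680 + 996 + 1189 + 477 + 2229 = 5571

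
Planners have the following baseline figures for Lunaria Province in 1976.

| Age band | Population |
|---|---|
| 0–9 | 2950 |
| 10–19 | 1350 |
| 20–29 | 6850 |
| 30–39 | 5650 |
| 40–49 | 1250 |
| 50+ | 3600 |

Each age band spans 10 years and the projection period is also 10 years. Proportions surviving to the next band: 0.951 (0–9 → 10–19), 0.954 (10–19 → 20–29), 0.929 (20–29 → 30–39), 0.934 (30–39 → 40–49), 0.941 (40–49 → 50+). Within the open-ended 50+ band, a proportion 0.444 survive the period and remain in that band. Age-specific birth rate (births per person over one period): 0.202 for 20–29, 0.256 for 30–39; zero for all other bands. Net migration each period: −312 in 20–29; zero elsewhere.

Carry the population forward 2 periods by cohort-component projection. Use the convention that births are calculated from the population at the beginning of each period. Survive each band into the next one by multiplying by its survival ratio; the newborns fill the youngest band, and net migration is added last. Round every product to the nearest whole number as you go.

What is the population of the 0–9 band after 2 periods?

Let group 1 be 0–9 through group 6 = 50+.
[period 1]
Births: 6850 × 0.202 = 1384 ; 5650 × 0.256 = 1446 → 2830
Group 2: 2950 × 0.951 = 2805
Group 3: 1350 × 0.954 = 1288
Group 4: 6850 × 0.929 = 6364
Group 5: 5650 × 0.934 = 5277
Group 6: 1250 × 0.941 + 3600 × 0.444 = 1176 + 1598 = 2774
Net migration: Group 3 − 312 → 976
End of period: [2830, 2805, 976, 6364, 5277, 2774]
[period 2]
Births: 976 × 0.202 = 197 ; 6364 × 0.256 = 1629 → 1826
Group 2: 2830 × 0.951 = 2691
Group 3: 2805 × 0.954 = 2676
Group 4: 976 × 0.929 = 907
Group 5: 6364 × 0.934 = 5944
Group 6: 5277 × 0.941 + 2774 × 0.444 = 4966 + 1232 = 6198
Net migration: Group 3 − 312 → 2364
End of period: [1826, 2691, 2364, 907, 5944, 6198]

1826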